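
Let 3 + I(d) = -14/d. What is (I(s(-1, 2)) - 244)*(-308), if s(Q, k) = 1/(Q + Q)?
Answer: 67452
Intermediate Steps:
s(Q, k) = 1/(2*Q)
I(d) = -3 - 14/d
(I(s(-1, 2)) - 244)*(-308) = ((-3 - 14/((1/2)/(-1))) - 244)*(-308) = ((-3 - 14/((1/2)*(-1))) - 244)*(-308) = ((-3 - 14/(-1/2)) - 244)*(-308) = ((-3 - 14*(-2)) - 244)*(-308) = ((-3 + 28) - 244)*(-308) = (25 - 244)*(-308) = -219*(-308) = 67452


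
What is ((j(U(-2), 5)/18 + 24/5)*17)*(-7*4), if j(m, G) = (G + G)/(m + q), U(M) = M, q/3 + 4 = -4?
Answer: -1330658/585 ≈ -2274.6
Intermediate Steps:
q = -24 (q = -12 + 3*(-4) = -12 - 12 = -24)
j(m, G) = 2*G/(-24 + m) (j(m, G) = (G + G)/(m - 24) = (2*G)/(-24 + m) = 2*G/(-24 + m))
((j(U(-2), 5)/18 + 24/5)*17)*(-7*4) = (((2*5/(-24 - 2))/18 + 24/5)*17)*(-7*4) = (((2*5/(-26))*(1/18) + 24*(1/5))*17)*(-28) = (((2*5*(-1/26))*(1/18) + 24/5)*17)*(-28) = ((-5/13*1/18 + 24/5)*17)*(-28) = ((-5/234 + 24/5)*17)*(-28) = ((5591/1170)*17)*(-28) = (95047/1170)*(-28) = -1330658/585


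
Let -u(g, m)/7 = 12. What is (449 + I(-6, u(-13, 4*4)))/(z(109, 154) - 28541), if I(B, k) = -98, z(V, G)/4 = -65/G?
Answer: -27027/2197787 ≈ -0.012297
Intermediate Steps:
u(g, m) = -84 (u(g, m) = -7*12 = -84)
z(V, G) = -260/G (z(V, G) = 4*(-65/G) = -260/G)
(449 + I(-6, u(-13, 4*4)))/(z(109, 154) - 28541) = (449 - 98)/(-260/154 - 28541) = 351/(-260*1/154 - 28541) = 351/(-130/77 - 28541) = 351/(-2197787/77) = 351*(-77/2197787) = -27027/2197787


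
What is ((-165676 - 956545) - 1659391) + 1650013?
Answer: -1131599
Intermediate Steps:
((-165676 - 956545) - 1659391) + 1650013 = (-1122221 - 1659391) + 1650013 = -2781612 + 1650013 = -1131599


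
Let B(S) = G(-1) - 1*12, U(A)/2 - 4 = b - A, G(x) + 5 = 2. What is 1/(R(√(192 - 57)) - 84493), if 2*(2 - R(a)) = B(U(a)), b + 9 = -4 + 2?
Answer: -2/168967 ≈ -1.1837e-5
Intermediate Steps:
b = -11 (b = -9 + (-4 + 2) = -9 - 2 = -11)
G(x) = -3 (G(x) = -5 + 2 = -3)
U(A) = -14 - 2*A (U(A) = 8 + 2*(-11 - A) = 8 + (-22 - 2*A) = -14 - 2*A)
B(S) = -15 (B(S) = -3 - 1*12 = -3 - 12 = -15)
R(a) = 19/2 (R(a) = 2 - ½*(-15) = 2 + 15/2 = 19/2)
1/(R(√(192 - 57)) - 84493) = 1/(19/2 - 84493) = 1/(-168967/2) = -2/168967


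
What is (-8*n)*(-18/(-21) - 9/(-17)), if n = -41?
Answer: 54120/119 ≈ 454.79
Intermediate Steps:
(-8*n)*(-18/(-21) - 9/(-17)) = (-8*(-41))*(-18/(-21) - 9/(-17)) = 328*(-18*(-1/21) - 9*(-1/17)) = 328*(6/7 + 9/17) = 328*(165/119) = 54120/119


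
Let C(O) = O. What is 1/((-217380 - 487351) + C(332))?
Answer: -1/704399 ≈ -1.4197e-6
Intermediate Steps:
1/((-217380 - 487351) + C(332)) = 1/((-217380 - 487351) + 332) = 1/(-704731 + 332) = 1/(-704399) = -1/704399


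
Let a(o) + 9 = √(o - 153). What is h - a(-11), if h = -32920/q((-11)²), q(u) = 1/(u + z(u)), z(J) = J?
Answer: -7966631 - 2*I*√41 ≈ -7.9666e+6 - 12.806*I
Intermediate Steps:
q(u) = 1/(2*u) (q(u) = 1/(u + u) = 1/(2*u))
a(o) = -9 + √(-153 + o) (a(o) = -9 + √(o - 153) = -9 + √(-153 + o))
h = -7966640 (h = -32920/(1/(2*((-11)²))) = -32920/((½)/121) = -32920/((½)*(1/121)) = -32920/1/242 = -32920*242 = -7966640)
h - a(-11) = -7966640 - (-9 + √(-153 - 11)) = -7966640 - (-9 + √(-164)) = -7966640 - (-9 + 2*I*√41) = -7966640 + (9 - 2*I*√41) = -7966631 - 2*I*√41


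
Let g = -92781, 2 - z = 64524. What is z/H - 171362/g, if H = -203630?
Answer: 20440429871/9446497515 ≈ 2.1638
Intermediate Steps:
z = -64522 (z = 2 - 1*64524 = 2 - 64524 = -64522)
z/H - 171362/g = -64522/(-203630) - 171362/(-92781) = -64522*(-1/203630) - 171362*(-1/92781) = 32261/101815 + 171362/92781 = 20440429871/9446497515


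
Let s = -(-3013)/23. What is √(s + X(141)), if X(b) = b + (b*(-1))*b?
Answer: I*√19609 ≈ 140.03*I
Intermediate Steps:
X(b) = b - b² (X(b) = b + (-b)*b = b - b²)
s = 131 (s = -(-3013)/23 = -131*(-1) = 131)
√(s + X(141)) = √(131 + 141*(1 - 1*141)) = √(131 + 141*(1 - 141)) = √(131 + 141*(-140)) = √(131 - 19740) = √(-19609) = I*√19609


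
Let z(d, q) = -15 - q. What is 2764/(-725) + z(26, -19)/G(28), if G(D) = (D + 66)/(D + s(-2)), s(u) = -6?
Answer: -98008/34075 ≈ -2.8762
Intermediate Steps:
G(D) = (66 + D)/(-6 + D) (G(D) = (D + 66)/(D - 6) = (66 + D)/(-6 + D))
2764/(-725) + z(26, -19)/G(28) = 2764/(-725) + (-15 - 1*(-19))/(((66 + 28)/(-6 + 28))) = 2764*(-1/725) + (-15 + 19)/((94/22)) = -2764/725 + 4/(((1/22)*94)) = -2764/725 + 4/(47/11) = -2764/725 + 4*(11/47) = -2764/725 + 44/47 = -98008/34075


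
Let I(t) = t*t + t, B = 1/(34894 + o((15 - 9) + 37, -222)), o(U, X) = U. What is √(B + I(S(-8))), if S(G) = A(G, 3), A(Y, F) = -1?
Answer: √713/4991 ≈ 0.0053500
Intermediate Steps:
S(G) = -1
B = 1/34937 (B = 1/(34894 + ((15 - 9) + 37)) = 1/(34894 + (6 + 37)) = 1/(34894 + 43) = 1/34937 ≈ 2.8623e-5)
I(t) = t + t² (I(t) = t² + t = t + t²)
√(B + I(S(-8))) = √(1/34937 - (1 - 1)) = √(1/34937 - 1*0) = √(1/34937 + 0) = √(1/34937) = √713/4991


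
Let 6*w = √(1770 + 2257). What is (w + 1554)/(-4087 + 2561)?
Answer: -111/109 - √4027/9156 ≈ -1.0253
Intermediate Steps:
w = √4027/6 (w = √(1770 + 2257)/6 = √4027/6 ≈ 10.576)
(w + 1554)/(-4087 + 2561) = (√4027/6 + 1554)/(-4087 + 2561) = (1554 + √4027/6)/(-1526) = (1554 + √4027/6)*(-1/1526) = -111/109 - √4027/9156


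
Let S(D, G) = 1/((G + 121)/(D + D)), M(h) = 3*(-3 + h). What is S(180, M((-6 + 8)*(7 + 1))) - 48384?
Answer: -193527/4 ≈ -48382.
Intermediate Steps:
M(h) = -9 + 3*h
S(D, G) = 2*D/(121 + G) (S(D, G) = 1/((121 + G)/((2*D))) = 1/((121 + G)*(1/(2*D))) = 1/((121 + G)/(2*D)) = 2*D/(121 + G))
S(180, M((-6 + 8)*(7 + 1))) - 48384 = 2*180/(121 + (-9 + 3*((-6 + 8)*(7 + 1)))) - 48384 = 2*180/(121 + (-9 + 3*(2*8))) - 48384 = 2*180/(121 + (-9 + 3*16)) - 48384 = 2*180/(121 + (-9 + 48)) - 48384 = 2*180/(121 + 39) - 48384 = 2*180/160 - 48384 = 2*180*(1/160) - 48384 = 9/4 - 48384 = -193527/4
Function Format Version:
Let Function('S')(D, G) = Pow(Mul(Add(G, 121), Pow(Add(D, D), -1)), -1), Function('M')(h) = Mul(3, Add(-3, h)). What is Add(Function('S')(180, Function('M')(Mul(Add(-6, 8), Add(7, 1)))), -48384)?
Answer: Rational(-193527, 4) ≈ -48382.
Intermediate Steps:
Function('M')(h) = Add(-9, Mul(3, h))
Function('S')(D, G) = Mul(2, D, Pow(Add(121, G), -1)) (Function('S')(D, G) = Pow(Mul(Add(121, G), Pow(Mul(2, D), -1)), -1) = Pow(Mul(Add(121, G), Mul(Rational(1, 2), Pow(D, -1))), -1) = Pow(Mul(Rational(1, 2), Pow(D, -1), Add(121, G)), -1) = Mul(2, D, Pow(Add(121, G), -1)))
Add(Function('S')(180, Function('M')(Mul(Add(-6, 8), Add(7, 1)))), -48384) = Add(Mul(2, 180, Pow(Add(121, Add(-9, Mul(3, Mul(Add(-6, 8), Add(7, 1))))), -1)), -48384) = Add(Mul(2, 180, Pow(Add(121, Add(-9, Mul(3, Mul(2, 8)))), -1)), -48384) = Add(Mul(2, 180, Pow(Add(121, Add(-9, Mul(3, 16))), -1)), -48384) = Add(Mul(2, 180, Pow(Add(121, Add(-9, 48)), -1)), -48384) = Add(Mul(2, 180, Pow(Add(121, 39), -1)), -48384) = Add(Mul(2, 180, Pow(160, -1)), -48384) = Add(Mul(2, 180, Rational(1, 160)), -48384) = Add(Rational(9, 4), -48384) = Rational(-193527, 4)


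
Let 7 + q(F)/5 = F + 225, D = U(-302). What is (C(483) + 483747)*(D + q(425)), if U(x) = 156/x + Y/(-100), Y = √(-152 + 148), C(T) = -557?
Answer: 234534144530/151 - 48319*I/5 ≈ 1.5532e+9 - 9663.8*I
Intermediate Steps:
Y = 2*I (Y = √(-4) = 2*I ≈ 2.0*I)
U(x) = 156/x - I/50 (U(x) = 156/x + (2*I)/(-100) = 156/x + (2*I)*(-1/100) = 156/x - I/50)
D = -78/151 - I/50 (D = 156/(-302) - I/50 = 156*(-1/302) - I/50 = -78/151 - I/50 ≈ -0.51656 - 0.02*I)
q(F) = 1090 + 5*F (q(F) = -35 + 5*(F + 225) = -35 + 5*(225 + F) = -35 + (1125 + 5*F) = 1090 + 5*F)
(C(483) + 483747)*(D + q(425)) = (-557 + 483747)*((-78/151 - I/50) + (1090 + 5*425)) = 483190*((-78/151 - I/50) + (1090 + 2125)) = 483190*((-78/151 - I/50) + 3215) = 483190*(485387/151 - I/50) = 234534144530/151 - 48319*I/5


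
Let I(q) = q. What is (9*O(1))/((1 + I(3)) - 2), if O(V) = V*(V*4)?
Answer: 18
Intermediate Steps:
O(V) = 4*V**2 (O(V) = V*(4*V) = 4*V**2)
(9*O(1))/((1 + I(3)) - 2) = (9*(4*1**2))/((1 + 3) - 2) = (9*(4*1))/(4 - 2) = (9*4)/2 = 36*(1/2) = 18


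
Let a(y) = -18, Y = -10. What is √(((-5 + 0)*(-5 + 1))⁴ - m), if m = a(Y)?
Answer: √160018 ≈ 400.02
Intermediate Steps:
m = -18
√(((-5 + 0)*(-5 + 1))⁴ - m) = √(((-5 + 0)*(-5 + 1))⁴ - 1*(-18)) = √((-5*(-4))⁴ + 18) = √(20⁴ + 18) = √(160000 + 18) = √160018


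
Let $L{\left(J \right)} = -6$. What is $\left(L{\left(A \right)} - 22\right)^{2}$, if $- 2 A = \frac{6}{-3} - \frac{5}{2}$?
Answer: $784$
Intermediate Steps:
$A = \frac{9}{4}$ ($A = - \frac{\frac{6}{-3} - \frac{5}{2}}{2} = - \frac{6 \left(- \frac{1}{3}\right) - \frac{5}{2}}{2} = - \frac{-2 - \frac{5}{2}}{2} = \left(- \frac{1}{2}\right) \left(- \frac{9}{2}\right) = \frac{9}{4} \approx 2.25$)
$\left(L{\left(A \right)} - 22\right)^{2} = \left(-6 - 22\right)^{2} = \left(-28\right)^{2} = 784$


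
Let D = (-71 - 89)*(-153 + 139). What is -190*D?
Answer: -425600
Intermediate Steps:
D = 2240 (D = -160*(-14) = 2240)
-190*D = -190*2240 = -425600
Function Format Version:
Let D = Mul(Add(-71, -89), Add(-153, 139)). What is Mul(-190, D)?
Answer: -425600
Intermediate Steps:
D = 2240 (D = Mul(-160, -14) = 2240)
Mul(-190, D) = Mul(-190, 2240) = -425600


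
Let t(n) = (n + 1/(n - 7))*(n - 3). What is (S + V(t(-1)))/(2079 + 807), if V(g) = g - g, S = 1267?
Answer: 1267/2886 ≈ 0.43902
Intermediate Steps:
t(n) = (-3 + n)*(n + 1/(-7 + n)) (t(n) = (n + 1/(-7 + n))*(-3 + n) = (-3 + n)*(n + 1/(-7 + n)))
V(g) = 0
(S + V(t(-1)))/(2079 + 807) = (1267 + 0)/(2079 + 807) = 1267/2886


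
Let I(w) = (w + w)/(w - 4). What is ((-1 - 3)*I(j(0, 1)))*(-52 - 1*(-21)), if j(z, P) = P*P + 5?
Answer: 744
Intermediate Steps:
j(z, P) = 5 + P² (j(z, P) = P² + 5 = 5 + P²)
I(w) = 2*w/(-4 + w) (I(w) = (2*w)/(-4 + w) = 2*w/(-4 + w))
((-1 - 3)*I(j(0, 1)))*(-52 - 1*(-21)) = ((-1 - 3)*(2*(5 + 1²)/(-4 + (5 + 1²))))*(-52 - 1*(-21)) = (-8*(5 + 1)/(-4 + (5 + 1)))*(-52 + 21) = -8*6/(-4 + 6)*(-31) = -8*6/2*(-31) = -4*6*(-31) = -24*(-31) = 744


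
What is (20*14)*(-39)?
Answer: -10920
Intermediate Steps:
(20*14)*(-39) = 280*(-39) = -10920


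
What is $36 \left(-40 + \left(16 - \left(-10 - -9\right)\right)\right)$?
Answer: $-828$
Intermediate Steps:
$36 \left(-40 + \left(16 - \left(-10 - -9\right)\right)\right) = 36 \left(-40 + \left(16 - \left(-10 + 9\right)\right)\right) = 36 \left(-40 + \left(16 - -1\right)\right) = 36 \left(-40 + \left(16 + 1\right)\right) = 36 \left(-40 + 17\right) = 36 \left(-23\right) = -828$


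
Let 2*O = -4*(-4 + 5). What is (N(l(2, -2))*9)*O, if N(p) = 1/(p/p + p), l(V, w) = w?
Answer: 18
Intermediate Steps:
O = -2 (O = (-4*(-4 + 5))/2 = (-4*1)/2 = (1/2)*(-4) = -2)
N(p) = 1/(1 + p)
(N(l(2, -2))*9)*O = (9/(1 - 2))*(-2) = (9/(-1))*(-2) = -1*9*(-2) = -9*(-2) = 18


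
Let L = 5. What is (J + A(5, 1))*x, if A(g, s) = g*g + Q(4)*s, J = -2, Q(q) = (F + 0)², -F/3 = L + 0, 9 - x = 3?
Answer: 1488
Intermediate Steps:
x = 6 (x = 9 - 1*3 = 9 - 3 = 6)
F = -15 (F = -3*(5 + 0) = -3*5 = -15)
Q(q) = 225 (Q(q) = (-15 + 0)² = (-15)² = 225)
A(g, s) = g² + 225*s (A(g, s) = g*g + 225*s = g² + 225*s)
(J + A(5, 1))*x = (-2 + (5² + 225*1))*6 = (-2 + (25 + 225))*6 = (-2 + 250)*6 = 248*6 = 1488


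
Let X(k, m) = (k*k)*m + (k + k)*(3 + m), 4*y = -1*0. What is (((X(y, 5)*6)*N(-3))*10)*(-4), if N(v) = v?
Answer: 0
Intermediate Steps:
y = 0 (y = (-1*0)/4 = (¼)*0 = 0)
X(k, m) = m*k² + 2*k*(3 + m) (X(k, m) = k²*m + (2*k)*(3 + m) = m*k² + 2*k*(3 + m))
(((X(y, 5)*6)*N(-3))*10)*(-4) = ((((0*(6 + 2*5 + 0*5))*6)*(-3))*10)*(-4) = ((((0*(6 + 10 + 0))*6)*(-3))*10)*(-4) = ((((0*16)*6)*(-3))*10)*(-4) = (((0*6)*(-3))*10)*(-4) = ((0*(-3))*10)*(-4) = (0*10)*(-4) = 0*(-4) = 0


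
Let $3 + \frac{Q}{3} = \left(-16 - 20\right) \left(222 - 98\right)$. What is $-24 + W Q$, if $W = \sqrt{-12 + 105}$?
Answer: $-24 - 13401 \sqrt{93} \approx -1.2926 \cdot 10^{5}$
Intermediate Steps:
$W = \sqrt{93} \approx 9.6436$
$Q = -13401$ ($Q = -9 + 3 \left(-16 - 20\right) \left(222 - 98\right) = -9 + 3 \left(\left(-36\right) 124\right) = -9 + 3 \left(-4464\right) = -9 - 13392 = -13401$)
$-24 + W Q = -24 + \sqrt{93} \left(-13401\right) = -24 - 13401 \sqrt{93}$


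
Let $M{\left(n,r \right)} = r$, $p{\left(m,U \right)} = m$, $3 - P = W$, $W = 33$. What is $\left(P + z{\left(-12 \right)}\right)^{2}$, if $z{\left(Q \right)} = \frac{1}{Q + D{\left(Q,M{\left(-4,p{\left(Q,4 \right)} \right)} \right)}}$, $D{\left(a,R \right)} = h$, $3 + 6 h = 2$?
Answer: $\frac{4822416}{5329} \approx 904.94$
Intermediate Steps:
$P = -30$ ($P = 3 - 33 = -30$)
$h = - \frac{1}{6}$ ($h = - \frac{1}{2} + \frac{1}{6} \cdot 2 = - \frac{1}{2} + \frac{1}{3} = - \frac{1}{6} \approx -0.16667$)
$D{\left(a,R \right)} = - \frac{1}{6}$
$z{\left(Q \right)} = \frac{1}{- \frac{1}{6} + Q}$ ($z{\left(Q \right)} = \frac{1}{Q - \frac{1}{6}} = \frac{1}{- \frac{1}{6} + Q}$)
$\left(P + z{\left(-12 \right)}\right)^{2} = \left(-30 + \frac{6}{-1 + 6 \left(-12\right)}\right)^{2} = \left(-30 + \frac{6}{-1 - 72}\right)^{2} = \left(-30 + \frac{6}{-73}\right)^{2} = \left(-30 + 6 \left(- \frac{1}{73}\right)\right)^{2} = \left(-30 - \frac{6}{73}\right)^{2} = \left(- \frac{2196}{73}\right)^{2} = \frac{4822416}{5329}$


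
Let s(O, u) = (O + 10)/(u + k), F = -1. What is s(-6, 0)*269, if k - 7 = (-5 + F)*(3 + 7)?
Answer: -1076/53 ≈ -20.302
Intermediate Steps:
k = -53 (k = 7 + (-5 - 1)*(3 + 7) = 7 - 6*10 = 7 - 60 = -53)
s(O, u) = (10 + O)/(-53 + u) (s(O, u) = (O + 10)/(u - 53) = (10 + O)/(-53 + u))
s(-6, 0)*269 = ((10 - 6)/(-53 + 0))*269 = (4/(-53))*269 = -1/53*4*269 = -4/53*269 = -1076/53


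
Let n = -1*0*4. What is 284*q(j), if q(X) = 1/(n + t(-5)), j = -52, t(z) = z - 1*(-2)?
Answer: -284/3 ≈ -94.667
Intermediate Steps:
t(z) = 2 + z (t(z) = z + 2 = 2 + z)
n = 0 (n = 0*4 = 0)
q(X) = -⅓ (q(X) = 1/(0 + (2 - 5)) = 1/(0 - 3) = 1/(-3) = -⅓)
284*q(j) = 284*(-⅓) = -284/3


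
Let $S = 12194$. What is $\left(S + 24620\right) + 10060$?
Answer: $46874$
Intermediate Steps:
$\left(S + 24620\right) + 10060 = \left(12194 + 24620\right) + 10060 = 36814 + 10060 = 46874$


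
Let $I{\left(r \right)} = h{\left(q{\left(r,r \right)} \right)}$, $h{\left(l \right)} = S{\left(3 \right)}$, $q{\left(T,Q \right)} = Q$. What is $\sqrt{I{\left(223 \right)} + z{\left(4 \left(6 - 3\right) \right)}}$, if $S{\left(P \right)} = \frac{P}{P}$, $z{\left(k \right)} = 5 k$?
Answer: $\sqrt{61} \approx 7.8102$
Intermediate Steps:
$S{\left(P \right)} = 1$
$h{\left(l \right)} = 1$
$I{\left(r \right)} = 1$
$\sqrt{I{\left(223 \right)} + z{\left(4 \left(6 - 3\right) \right)}} = \sqrt{1 + 5 \cdot 4 \left(6 - 3\right)} = \sqrt{1 + 5 \cdot 4 \cdot 3} = \sqrt{1 + 5 \cdot 12} = \sqrt{1 + 60} = \sqrt{61}$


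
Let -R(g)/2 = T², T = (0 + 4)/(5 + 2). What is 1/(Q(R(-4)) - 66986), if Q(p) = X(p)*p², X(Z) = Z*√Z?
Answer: -22715725378931557/1521635580250289146386 + 26985857024*I*√2/760817790125144573193 ≈ -1.4928e-5 + 5.0161e-11*I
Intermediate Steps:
T = 4/7 ≈ 0.57143
X(Z) = Z^(3/2)
R(g) = -32/49 (R(g) = -2*(4/7)² = -2*16/49 = -32/49)
Q(p) = p^(7/2) (Q(p) = p^(3/2)*p² = p^(7/2))
1/(Q(R(-4)) - 66986) = 1/((-32/49)^(7/2) - 66986) = 1/(-131072*I*√2/823543 - 66986) = 1/(-66986 - 131072*I*√2/823543)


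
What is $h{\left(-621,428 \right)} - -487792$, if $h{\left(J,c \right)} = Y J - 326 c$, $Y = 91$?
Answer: $291753$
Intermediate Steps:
$h{\left(J,c \right)} = - 326 c + 91 J$ ($h{\left(J,c \right)} = 91 J - 326 c = - 326 c + 91 J$)
$h{\left(-621,428 \right)} - -487792 = \left(\left(-326\right) 428 + 91 \left(-621\right)\right) - -487792 = \left(-139528 - 56511\right) + 487792 = -196039 + 487792 = 291753$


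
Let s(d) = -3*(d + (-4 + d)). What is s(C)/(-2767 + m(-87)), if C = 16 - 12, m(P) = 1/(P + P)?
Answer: 2088/481459 ≈ 0.0043368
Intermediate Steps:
m(P) = 1/(2*P)
C = 4
s(d) = 12 - 6*d (s(d) = -3*(-4 + 2*d) = 12 - 6*d)
s(C)/(-2767 + m(-87)) = (12 - 6*4)/(-2767 + (½)/(-87)) = (12 - 24)/(-2767 + (½)*(-1/87)) = -12/(-2767 - 1/174) = -12/(-481459/174) = -12*(-174/481459) = 2088/481459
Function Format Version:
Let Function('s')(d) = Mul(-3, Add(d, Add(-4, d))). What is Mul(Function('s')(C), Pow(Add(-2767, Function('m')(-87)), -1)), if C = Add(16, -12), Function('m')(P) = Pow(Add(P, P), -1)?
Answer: Rational(2088, 481459) ≈ 0.0043368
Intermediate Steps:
Function('m')(P) = Mul(Rational(1, 2), Pow(P, -1)) (Function('m')(P) = Pow(Mul(2, P), -1) = Mul(Rational(1, 2), Pow(P, -1)))
C = 4
Function('s')(d) = Add(12, Mul(-6, d)) (Function('s')(d) = Mul(-3, Add(-4, Mul(2, d))) = Add(12, Mul(-6, d)))
Mul(Function('s')(C), Pow(Add(-2767, Function('m')(-87)), -1)) = Mul(Add(12, Mul(-6, 4)), Pow(Add(-2767, Mul(Rational(1, 2), Pow(-87, -1))), -1)) = Mul(Add(12, -24), Pow(Add(-2767, Mul(Rational(1, 2), Rational(-1, 87))), -1)) = Mul(-12, Pow(Add(-2767, Rational(-1, 174)), -1)) = Mul(-12, Pow(Rational(-481459, 174), -1)) = Mul(-12, Rational(-174, 481459)) = Rational(2088, 481459)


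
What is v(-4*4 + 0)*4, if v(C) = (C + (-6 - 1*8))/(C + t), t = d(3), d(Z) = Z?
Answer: 120/13 ≈ 9.2308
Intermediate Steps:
t = 3
v(C) = (-14 + C)/(3 + C) (v(C) = (C + (-6 - 1*8))/(C + 3) = (C + (-6 - 8))/(3 + C) = (C - 14)/(3 + C) = (-14 + C)/(3 + C))
v(-4*4 + 0)*4 = ((-14 + (-4*4 + 0))/(3 + (-4*4 + 0)))*4 = ((-14 + (-16 + 0))/(3 + (-16 + 0)))*4 = ((-14 - 16)/(3 - 16))*4 = (-30/(-13))*4 = -1/13*(-30)*4 = (30/13)*4 = 120/13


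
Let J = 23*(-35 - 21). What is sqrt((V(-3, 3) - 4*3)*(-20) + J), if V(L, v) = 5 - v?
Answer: 8*I*sqrt(17) ≈ 32.985*I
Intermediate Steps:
J = -1288 (J = 23*(-56) = -1288)
sqrt((V(-3, 3) - 4*3)*(-20) + J) = sqrt(((5 - 1*3) - 4*3)*(-20) - 1288) = sqrt(((5 - 3) - 12)*(-20) - 1288) = sqrt((2 - 12)*(-20) - 1288) = sqrt(-10*(-20) - 1288) = sqrt(200 - 1288) = sqrt(-1088) = 8*I*sqrt(17)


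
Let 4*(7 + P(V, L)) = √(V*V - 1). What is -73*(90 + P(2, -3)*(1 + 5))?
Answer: -3504 - 219*√3/2 ≈ -3693.7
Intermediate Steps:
P(V, L) = -7 + √(-1 + V²)/4 (P(V, L) = -7 + √(V*V - 1)/4 = -7 + √(V² - 1)/4 = -7 + √(-1 + V²)/4)
-73*(90 + P(2, -3)*(1 + 5)) = -73*(90 + (-7 + √(-1 + 2²)/4)*(1 + 5)) = -73*(90 + (-7 + √(-1 + 4)/4)*6) = -73*(90 + (-7 + √3/4)*6) = -73*(90 + (-42 + 3*√3/2)) = -73*(48 + 3*√3/2) = -3504 - 219*√3/2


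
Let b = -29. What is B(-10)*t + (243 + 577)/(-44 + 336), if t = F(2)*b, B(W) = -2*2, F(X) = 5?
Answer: 42545/73 ≈ 582.81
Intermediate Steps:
B(W) = -4
t = -145 (t = 5*(-29) = -145)
B(-10)*t + (243 + 577)/(-44 + 336) = -4*(-145) + (243 + 577)/(-44 + 336) = 580 + 820/292 = 580 + 820*(1/292) = 580 + 205/73 = 42545/73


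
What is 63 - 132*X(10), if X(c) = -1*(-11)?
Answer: -1389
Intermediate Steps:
X(c) = 11
63 - 132*X(10) = 63 - 132*11 = 63 - 1452 = -1389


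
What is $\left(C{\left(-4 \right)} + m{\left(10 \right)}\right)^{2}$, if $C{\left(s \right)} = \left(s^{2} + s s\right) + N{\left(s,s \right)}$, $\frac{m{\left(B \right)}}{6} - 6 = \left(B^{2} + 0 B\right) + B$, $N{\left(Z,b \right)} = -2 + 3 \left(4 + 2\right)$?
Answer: $553536$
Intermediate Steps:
$N{\left(Z,b \right)} = 16$ ($N{\left(Z,b \right)} = -2 + 3 \cdot 6 = -2 + 18 = 16$)
$m{\left(B \right)} = 36 + 6 B + 6 B^{2}$ ($m{\left(B \right)} = 36 + 6 \left(\left(B^{2} + 0 B\right) + B\right) = 36 + 6 \left(\left(B^{2} + 0\right) + B\right) = 36 + 6 \left(B^{2} + B\right) = 36 + 6 \left(B + B^{2}\right) = 36 + \left(6 B + 6 B^{2}\right) = 36 + 6 B + 6 B^{2}$)
$C{\left(s \right)} = 16 + 2 s^{2}$ ($C{\left(s \right)} = \left(s^{2} + s s\right) + 16 = \left(s^{2} + s^{2}\right) + 16 = 2 s^{2} + 16 = 16 + 2 s^{2}$)
$\left(C{\left(-4 \right)} + m{\left(10 \right)}\right)^{2} = \left(\left(16 + 2 \left(-4\right)^{2}\right) + \left(36 + 6 \cdot 10 + 6 \cdot 10^{2}\right)\right)^{2} = \left(\left(16 + 2 \cdot 16\right) + \left(36 + 60 + 6 \cdot 100\right)\right)^{2} = \left(\left(16 + 32\right) + \left(36 + 60 + 600\right)\right)^{2} = \left(48 + 696\right)^{2} = 744^{2} = 553536$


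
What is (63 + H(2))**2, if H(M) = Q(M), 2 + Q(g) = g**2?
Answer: 4225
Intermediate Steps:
Q(g) = -2 + g**2
H(M) = -2 + M**2
(63 + H(2))**2 = (63 + (-2 + 2**2))**2 = (63 + (-2 + 4))**2 = (63 + 2)**2 = 65**2 = 4225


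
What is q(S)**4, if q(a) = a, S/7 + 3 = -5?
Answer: 9834496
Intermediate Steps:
S = -56 (S = -21 + 7*(-5) = -21 - 35 = -56)
q(S)**4 = (-56)**4 = 9834496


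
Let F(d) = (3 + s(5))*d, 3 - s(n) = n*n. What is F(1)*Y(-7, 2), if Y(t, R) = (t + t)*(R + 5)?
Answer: 1862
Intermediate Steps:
s(n) = 3 - n² (s(n) = 3 - n*n = 3 - n²)
Y(t, R) = 2*t*(5 + R) (Y(t, R) = (2*t)*(5 + R) = 2*t*(5 + R))
F(d) = -19*d (F(d) = (3 + (3 - 1*5²))*d = (3 + (3 - 1*25))*d = (3 + (3 - 25))*d = (3 - 22)*d = -19*d)
F(1)*Y(-7, 2) = (-19*1)*(2*(-7)*(5 + 2)) = -38*(-7)*7 = -19*(-98) = 1862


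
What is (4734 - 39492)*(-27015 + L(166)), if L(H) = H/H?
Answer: 938952612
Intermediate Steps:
L(H) = 1
(4734 - 39492)*(-27015 + L(166)) = (4734 - 39492)*(-27015 + 1) = -34758*(-27014) = 938952612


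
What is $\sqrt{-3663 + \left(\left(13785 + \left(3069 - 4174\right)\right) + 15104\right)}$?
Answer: $\sqrt{24121} \approx 155.31$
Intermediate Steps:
$\sqrt{-3663 + \left(\left(13785 + \left(3069 - 4174\right)\right) + 15104\right)} = \sqrt{-3663 + \left(\left(13785 - 1105\right) + 15104\right)} = \sqrt{-3663 + \left(12680 + 15104\right)} = \sqrt{-3663 + 27784} = \sqrt{24121}$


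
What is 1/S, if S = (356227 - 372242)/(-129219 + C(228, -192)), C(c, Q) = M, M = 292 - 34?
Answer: 128961/16015 ≈ 8.0525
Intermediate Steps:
M = 258
C(c, Q) = 258
S = 16015/128961 (S = (356227 - 372242)/(-129219 + 258) = -16015/(-128961) = -16015*(-1/128961) = 16015/128961 ≈ 0.12418)
1/S = 1/(16015/128961) = 128961/16015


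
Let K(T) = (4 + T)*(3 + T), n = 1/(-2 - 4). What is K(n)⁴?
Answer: 23372600161/1679616 ≈ 13915.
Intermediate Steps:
n = -⅙ (n = 1/(-6) = -⅙ ≈ -0.16667)
K(T) = (3 + T)*(4 + T)
K(n)⁴ = (12 + (-⅙)² + 7*(-⅙))⁴ = (12 + 1/36 - 7/6)⁴ = (391/36)⁴ = 23372600161/1679616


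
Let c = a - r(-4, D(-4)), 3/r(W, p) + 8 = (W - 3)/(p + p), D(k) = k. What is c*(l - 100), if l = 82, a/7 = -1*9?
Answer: 21402/19 ≈ 1126.4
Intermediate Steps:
a = -63 (a = 7*(-1*9) = 7*(-9) = -63)
r(W, p) = 3/(-8 + (-3 + W)/(2*p)) (r(W, p) = 3/(-8 + (W - 3)/(p + p)) = 3/(-8 + (-3 + W)/((2*p))) = 3/(-8 + (-3 + W)*(1/(2*p))) = 3/(-8 + (-3 + W)/(2*p)))
c = -1189/19 (c = -63 - (-6)*(-4)/(3 - 1*(-4) + 16*(-4)) = -63 - (-6)*(-4)/(3 + 4 - 64) = -63 - (-6)*(-4)/(-57) = -63 - (-6)*(-4)*(-1)/57 = -63 - 1*(-8/19) = -63 + 8/19 = -1189/19 ≈ -62.579)
c*(l - 100) = -1189*(82 - 100)/19 = -1189/19*(-18) = 21402/19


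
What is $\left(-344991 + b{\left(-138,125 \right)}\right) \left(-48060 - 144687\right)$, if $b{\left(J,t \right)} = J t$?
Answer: $69820866027$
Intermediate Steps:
$\left(-344991 + b{\left(-138,125 \right)}\right) \left(-48060 - 144687\right) = \left(-344991 - 17250\right) \left(-48060 - 144687\right) = \left(-344991 - 17250\right) \left(-192747\right) = \left(-362241\right) \left(-192747\right) = 69820866027$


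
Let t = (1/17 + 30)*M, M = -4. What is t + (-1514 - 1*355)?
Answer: -33817/17 ≈ -1989.2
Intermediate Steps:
t = -2044/17 (t = (1/17 + 30)*(-4) = (511/17)*(-4) = -2044/17 ≈ -120.24)
t + (-1514 - 1*355) = -2044/17 + (-1514 - 1*355) = -2044/17 + (-1514 - 355) = -2044/17 - 1869 = -33817/17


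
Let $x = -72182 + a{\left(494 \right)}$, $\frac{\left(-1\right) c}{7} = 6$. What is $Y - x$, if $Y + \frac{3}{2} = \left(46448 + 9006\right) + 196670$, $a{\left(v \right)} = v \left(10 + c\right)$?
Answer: $\frac{680225}{2} \approx 3.4011 \cdot 10^{5}$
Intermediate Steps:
$c = -42$ ($c = \left(-7\right) 6 = -42$)
$a{\left(v \right)} = - 32 v$ ($a{\left(v \right)} = v \left(10 - 42\right) = v \left(-32\right) = - 32 v$)
$x = -87990$ ($x = -72182 - 15808 = -87990$)
$Y = \frac{504245}{2}$ ($Y = - \frac{3}{2} + \left(\left(46448 + 9006\right) + 196670\right) = - \frac{3}{2} + \left(55454 + 196670\right) = - \frac{3}{2} + 252124 = \frac{504245}{2} \approx 2.5212 \cdot 10^{5}$)
$Y - x = \frac{504245}{2} - -87990 = \frac{504245}{2} + 87990 = \frac{680225}{2}$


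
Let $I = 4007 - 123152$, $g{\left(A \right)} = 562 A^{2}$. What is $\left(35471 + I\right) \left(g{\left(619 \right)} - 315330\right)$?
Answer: $-17991679872448$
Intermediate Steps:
$I = -119145$
$\left(35471 + I\right) \left(g{\left(619 \right)} - 315330\right) = \left(35471 - 119145\right) \left(562 \cdot 619^{2} - 315330\right) = - 83674 \left(562 \cdot 383161 - 315330\right) = - 83674 \left(215336482 - 315330\right) = \left(-83674\right) 215021152 = -17991679872448$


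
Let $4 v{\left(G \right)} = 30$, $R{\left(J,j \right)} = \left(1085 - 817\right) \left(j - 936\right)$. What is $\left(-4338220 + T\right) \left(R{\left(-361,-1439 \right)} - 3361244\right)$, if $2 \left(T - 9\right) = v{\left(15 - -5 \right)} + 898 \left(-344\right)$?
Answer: $17960517551708$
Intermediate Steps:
$R{\left(J,j \right)} = -250848 + 268 j$ ($R{\left(J,j \right)} = 268 \left(-936 + j\right) = -250848 + 268 j$)
$v{\left(G \right)} = \frac{15}{2}$ ($v{\left(G \right)} = \frac{1}{4} \cdot 30 = \frac{15}{2}$)
$T = - \frac{617773}{4}$ ($T = 9 + \frac{\frac{15}{2} + 898 \left(-344\right)}{2} = 9 + \frac{\frac{15}{2} - 308912}{2} = 9 + \frac{1}{2} \left(- \frac{617809}{2}\right) = 9 - \frac{617809}{4} = - \frac{617773}{4} \approx -1.5444 \cdot 10^{5}$)
$\left(-4338220 + T\right) \left(R{\left(-361,-1439 \right)} - 3361244\right) = \left(-4338220 - \frac{617773}{4}\right) \left(\left(-250848 + 268 \left(-1439\right)\right) - 3361244\right) = - \frac{17970653 \left(\left(-250848 - 385652\right) - 3361244\right)}{4} = - \frac{17970653 \left(-636500 - 3361244\right)}{4} = \left(- \frac{17970653}{4}\right) \left(-3997744\right) = 17960517551708$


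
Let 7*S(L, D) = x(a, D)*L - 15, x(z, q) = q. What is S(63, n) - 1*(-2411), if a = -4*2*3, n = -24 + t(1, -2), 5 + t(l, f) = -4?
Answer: 14783/7 ≈ 2111.9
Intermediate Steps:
t(l, f) = -9 (t(l, f) = -5 - 4 = -9)
n = -33 (n = -24 - 9 = -33)
a = -24 (a = -8*3 = -24)
S(L, D) = -15/7 + D*L/7 (S(L, D) = (D*L - 15)/7 = (-15 + D*L)/7 = -15/7 + D*L/7)
S(63, n) - 1*(-2411) = (-15/7 + (⅐)*(-33)*63) - 1*(-2411) = (-15/7 - 297) + 2411 = -2094/7 + 2411 = 14783/7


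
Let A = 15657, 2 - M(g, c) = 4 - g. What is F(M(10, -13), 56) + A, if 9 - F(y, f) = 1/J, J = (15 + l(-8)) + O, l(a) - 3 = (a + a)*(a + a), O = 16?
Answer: 4543139/290 ≈ 15666.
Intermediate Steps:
M(g, c) = -2 + g (M(g, c) = 2 - (4 - g) = 2 + (-4 + g) = -2 + g)
l(a) = 3 + 4*a**2 (l(a) = 3 + (a + a)*(a + a) = 3 + (2*a)*(2*a) = 3 + 4*a**2)
J = 290 (J = (15 + (3 + 4*(-8)**2)) + 16 = (15 + (3 + 4*64)) + 16 = (15 + (3 + 256)) + 16 = (15 + 259) + 16 = 274 + 16 = 290)
F(y, f) = 2609/290 (F(y, f) = 9 - 1/290 = 2609/290)
F(M(10, -13), 56) + A = 2609/290 + 15657 = 4543139/290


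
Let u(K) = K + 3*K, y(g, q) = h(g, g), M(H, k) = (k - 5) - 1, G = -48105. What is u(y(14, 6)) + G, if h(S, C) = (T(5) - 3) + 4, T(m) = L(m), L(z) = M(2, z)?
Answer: -48105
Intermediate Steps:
M(H, k) = -6 + k (M(H, k) = (-5 + k) - 1 = -6 + k)
L(z) = -6 + z
T(m) = -6 + m
h(S, C) = 0 (h(S, C) = ((-6 + 5) - 3) + 4 = (-1 - 3) + 4 = -4 + 4 = 0)
y(g, q) = 0
u(K) = 4*K
u(y(14, 6)) + G = 4*0 - 48105 = 0 - 48105 = -48105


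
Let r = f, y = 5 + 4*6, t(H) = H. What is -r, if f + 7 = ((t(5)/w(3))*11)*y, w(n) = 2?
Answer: -1581/2 ≈ -790.50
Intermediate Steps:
y = 29 (y = 5 + 24 = 29)
f = 1581/2 (f = -7 + ((5/2)*11)*29 = -7 + (55/2)*29 = -7 + 1595/2 = 1581/2 ≈ 790.50)
r = 1581/2 ≈ 790.50
-r = -1*1581/2 = -1581/2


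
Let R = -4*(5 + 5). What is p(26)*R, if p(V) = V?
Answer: -1040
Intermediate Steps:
R = -40 (R = -4*10 = -40)
p(26)*R = 26*(-40) = -1040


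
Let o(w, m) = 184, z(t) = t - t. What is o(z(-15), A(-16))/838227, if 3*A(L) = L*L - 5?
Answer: 184/838227 ≈ 0.00021951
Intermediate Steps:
z(t) = 0
A(L) = -5/3 + L**2/3 (A(L) = (L*L - 5)/3 = (L**2 - 5)/3 = (-5 + L**2)/3 = -5/3 + L**2/3)
o(z(-15), A(-16))/838227 = 184/838227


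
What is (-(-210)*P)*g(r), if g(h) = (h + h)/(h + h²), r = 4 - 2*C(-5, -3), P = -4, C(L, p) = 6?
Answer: 240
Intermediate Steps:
r = -8 (r = 4 - 2*6 = 4 - 12 = -8)
g(h) = 2*h/(h + h²) (g(h) = (2*h)/(h + h²) = 2*h/(h + h²))
(-(-210)*P)*g(r) = (-(-210)*(-4))*(2/(1 - 8)) = (-14*60)*(2/(-7)) = -1680*(-1)/7 = -840*(-2/7) = 240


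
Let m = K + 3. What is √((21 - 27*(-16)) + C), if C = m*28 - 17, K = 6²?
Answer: 2*√382 ≈ 39.090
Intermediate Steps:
K = 36
m = 39 (m = 36 + 3 = 39)
C = 1075 (C = 39*28 - 17 = 1092 - 17 = 1075)
√((21 - 27*(-16)) + C) = √((21 - 27*(-16)) + 1075) = √((21 + 432) + 1075) = √(453 + 1075) = √1528 = 2*√382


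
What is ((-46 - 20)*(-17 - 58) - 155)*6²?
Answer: 172620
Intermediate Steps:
((-46 - 20)*(-17 - 58) - 155)*6² = (-66*(-75) - 155)*36 = (4950 - 155)*36 = 4795*36 = 172620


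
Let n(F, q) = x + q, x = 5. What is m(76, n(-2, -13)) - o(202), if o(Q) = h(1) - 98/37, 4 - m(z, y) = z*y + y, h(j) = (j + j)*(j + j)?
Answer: 22890/37 ≈ 618.65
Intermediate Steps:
n(F, q) = 5 + q
h(j) = 4*j² (h(j) = (2*j)*(2*j) = 4*j²)
m(z, y) = 4 - y - y*z (m(z, y) = 4 - (z*y + y) = 4 - (y*z + y) = 4 - (y + y*z) = 4 + (-y - y*z) = 4 - y - y*z)
o(Q) = 50/37 (o(Q) = 4*1² - 98/37 = 4*1 - 98/37 = 4 - 1*98/37 = 4 - 98/37 = 50/37)
m(76, n(-2, -13)) - o(202) = (4 - (5 - 13) - 1*(5 - 13)*76) - 1*50/37 = (4 - 1*(-8) - 1*(-8)*76) - 50/37 = (4 + 8 + 608) - 50/37 = 620 - 50/37 = 22890/37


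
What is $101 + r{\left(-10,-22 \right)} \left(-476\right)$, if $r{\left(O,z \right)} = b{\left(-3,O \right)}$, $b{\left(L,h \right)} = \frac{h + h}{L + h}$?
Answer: $- \frac{8207}{13} \approx -631.31$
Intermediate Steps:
$b{\left(L,h \right)} = \frac{2 h}{L + h}$
$r{\left(O,z \right)} = \frac{2 O}{-3 + O}$
$101 + r{\left(-10,-22 \right)} \left(-476\right) = 101 + 2 \left(-10\right) \frac{1}{-3 - 10} \left(-476\right) = 101 + 2 \left(-10\right) \frac{1}{-13} \left(-476\right) = 101 + 2 \left(-10\right) \left(- \frac{1}{13}\right) \left(-476\right) = 101 + \frac{20}{13} \left(-476\right) = 101 - \frac{9520}{13} = - \frac{8207}{13}$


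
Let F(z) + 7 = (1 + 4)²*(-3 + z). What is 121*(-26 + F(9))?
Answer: 14157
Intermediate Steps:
F(z) = -82 + 25*z (F(z) = -7 + (1 + 4)²*(-3 + z) = -7 + 5²*(-3 + z) = -7 + 25*(-3 + z) = -7 + (-75 + 25*z) = -82 + 25*z)
121*(-26 + F(9)) = 121*(-26 + (-82 + 25*9)) = 121*(-26 + (-82 + 225)) = 121*(-26 + 143) = 121*117 = 14157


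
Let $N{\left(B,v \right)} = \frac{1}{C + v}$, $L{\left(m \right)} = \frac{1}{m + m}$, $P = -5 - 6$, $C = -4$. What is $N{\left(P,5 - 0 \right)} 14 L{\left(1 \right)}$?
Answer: $7$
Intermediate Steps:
$P = -11$ ($P = -5 - 6 = -11$)
$L{\left(m \right)} = \frac{1}{2 m}$
$N{\left(B,v \right)} = \frac{1}{-4 + v}$
$N{\left(P,5 - 0 \right)} 14 L{\left(1 \right)} = \frac{1}{-4 + \left(5 - 0\right)} 14 \frac{1}{2 \cdot 1} = \frac{1}{-4 + \left(5 + 0\right)} 14 \cdot \frac{1}{2} \cdot 1 = \frac{1}{-4 + 5} \cdot 14 \cdot \frac{1}{2} = 1^{-1} \cdot 14 \cdot \frac{1}{2} = 1 \cdot 14 \cdot \frac{1}{2} = 14 \cdot \frac{1}{2} = 7$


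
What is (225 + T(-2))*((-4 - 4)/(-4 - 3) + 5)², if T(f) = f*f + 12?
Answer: 445609/49 ≈ 9094.1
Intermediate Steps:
T(f) = 12 + f² (T(f) = f² + 12 = 12 + f²)
(225 + T(-2))*((-4 - 4)/(-4 - 3) + 5)² = (225 + (12 + (-2)²))*((-4 - 4)/(-4 - 3) + 5)² = (225 + (12 + 4))*(-8/(-7) + 5)² = (225 + 16)*(-8*(-⅐) + 5)² = 241*(8/7 + 5)² = 241*(43/7)² = 241*(1849/49) = 445609/49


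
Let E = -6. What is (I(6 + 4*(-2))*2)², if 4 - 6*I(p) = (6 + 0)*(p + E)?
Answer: 2704/9 ≈ 300.44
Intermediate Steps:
I(p) = 20/3 - p (I(p) = ⅔ - (6 + 0)*(p - 6)/6 = ⅔ - (-6 + p) = ⅔ - (-36 + 6*p)/6 = ⅔ + (6 - p) = 20/3 - p)
(I(6 + 4*(-2))*2)² = ((20/3 - (6 + 4*(-2)))*2)² = ((20/3 - (6 - 8))*2)² = ((20/3 - 1*(-2))*2)² = ((20/3 + 2)*2)² = ((26/3)*2)² = (52/3)² = 2704/9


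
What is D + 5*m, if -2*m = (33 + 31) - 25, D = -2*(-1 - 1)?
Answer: -187/2 ≈ -93.500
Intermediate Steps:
D = 4 (D = -2*(-2) = 4)
m = -39/2 (m = -((33 + 31) - 25)/2 = -(64 - 25)/2 = -½*39 = -39/2 ≈ -19.500)
D + 5*m = 4 + 5*(-39/2) = 4 - 195/2 = -187/2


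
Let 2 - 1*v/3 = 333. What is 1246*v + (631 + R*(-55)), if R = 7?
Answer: -1237032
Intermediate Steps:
v = -993 (v = 6 - 3*333 = 6 - 999 = -993)
1246*v + (631 + R*(-55)) = 1246*(-993) + (631 + 7*(-55)) = -1237278 + (631 - 385) = -1237278 + 246 = -1237032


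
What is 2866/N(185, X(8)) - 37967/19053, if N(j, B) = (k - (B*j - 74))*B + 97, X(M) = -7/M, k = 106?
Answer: -3985956551/246488661 ≈ -16.171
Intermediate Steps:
N(j, B) = 97 + B*(180 - B*j) (N(j, B) = (106 - (B*j - 74))*B + 97 = (106 - (-74 + B*j))*B + 97 = (106 + (74 - B*j))*B + 97 = (180 - B*j)*B + 97 = B*(180 - B*j) + 97 = 97 + B*(180 - B*j))
2866/N(185, X(8)) - 37967/19053 = 2866/(97 + 180*(-7/8) - 1*185*(-7/8)²) - 37967/19053 = 2866/(97 - 315/2 - 1*185*49/64) - 37967/19053 = 2866/(97 - 315/2 - 9065/64) - 37967/19053 = 2866/(-12937/64) - 37967/19053 = 2866*(-64/12937) - 37967/19053 = -183424/12937 - 37967/19053 = -3985956551/246488661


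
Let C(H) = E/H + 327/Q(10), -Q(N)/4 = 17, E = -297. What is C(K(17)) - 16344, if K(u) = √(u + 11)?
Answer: -1111719/68 - 297*√7/14 ≈ -16405.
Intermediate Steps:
K(u) = √(11 + u)
Q(N) = -68 (Q(N) = -4*17 = -68)
C(H) = -327/68 - 297/H (C(H) = -297/H + 327/(-68) = -297/H + 327*(-1/68) = -297/H - 327/68 = -327/68 - 297/H)
C(K(17)) - 16344 = (-327/68 - 297/√(11 + 17)) - 16344 = (-327/68 - 297*√7/14) - 16344 = -1111719/68 - 297*√7/14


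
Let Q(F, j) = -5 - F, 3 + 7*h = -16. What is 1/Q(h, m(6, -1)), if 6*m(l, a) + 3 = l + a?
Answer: -7/16 ≈ -0.43750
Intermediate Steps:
h = -19/7 (h = -3/7 + (⅐)*(-16) = -3/7 - 16/7 = -19/7 ≈ -2.7143)
m(l, a) = -½ + a/6 + l/6 (m(l, a) = -½ + (l + a)/6 = -½ + (a + l)/6 = -½ + (a/6 + l/6) = -½ + a/6 + l/6)
1/Q(h, m(6, -1)) = 1/(-5 - 1*(-19/7)) = 1/(-5 + 19/7) = 1/(-16/7) = -7/16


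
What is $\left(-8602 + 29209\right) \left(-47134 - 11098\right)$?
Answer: $-1199986824$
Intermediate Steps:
$\left(-8602 + 29209\right) \left(-47134 - 11098\right) = 20607 \left(-58232\right) = -1199986824$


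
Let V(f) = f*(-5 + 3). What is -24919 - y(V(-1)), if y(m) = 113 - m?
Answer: -25030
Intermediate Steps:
V(f) = -2*f (V(f) = f*(-2) = -2*f)
-24919 - y(V(-1)) = -24919 - (113 - (-2)*(-1)) = -24919 - (113 - 1*2) = -24919 - (113 - 2) = -24919 - 1*111 = -24919 - 111 = -25030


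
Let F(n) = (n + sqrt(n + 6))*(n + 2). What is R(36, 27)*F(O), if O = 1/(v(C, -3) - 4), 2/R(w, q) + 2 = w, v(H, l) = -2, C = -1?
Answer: -11/612 + 11*sqrt(210)/612 ≈ 0.24249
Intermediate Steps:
R(w, q) = 2/(-2 + w)
O = -1/6 (O = 1/(-2 - 4) = 1/(-6) = -1/6 ≈ -0.16667)
F(n) = (2 + n)*(n + sqrt(6 + n)) (F(n) = (n + sqrt(6 + n))*(2 + n) = (2 + n)*(n + sqrt(6 + n)))
R(36, 27)*F(O) = (2/(-2 + 36))*((-1/6)**2 + 2*(-1/6) + 2*sqrt(6 - 1/6) - sqrt(6 - 1/6)/6) = (2/34)*(1/36 - 1/3 + 2*sqrt(35/6) - sqrt(210)/36) = (2*(1/34))*(1/36 - 1/3 + 2*(sqrt(210)/6) - sqrt(210)/36) = (1/36 - 1/3 + sqrt(210)/3 - sqrt(210)/36)/17 = (-11/36 + 11*sqrt(210)/36)/17 = -11/612 + 11*sqrt(210)/612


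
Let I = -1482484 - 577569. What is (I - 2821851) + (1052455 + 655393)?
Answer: -3174056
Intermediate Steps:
I = -2060053
(I - 2821851) + (1052455 + 655393) = (-2060053 - 2821851) + (1052455 + 655393) = -4881904 + 1707848 = -3174056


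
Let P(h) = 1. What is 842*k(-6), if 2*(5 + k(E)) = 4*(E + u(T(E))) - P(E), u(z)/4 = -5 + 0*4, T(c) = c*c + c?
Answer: -48415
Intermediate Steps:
T(c) = c + c**2 (T(c) = c**2 + c = c + c**2)
u(z) = -20 (u(z) = 4*(-5 + 0*4) = 4*(-5 + 0) = 4*(-5) = -20)
k(E) = -91/2 + 2*E (k(E) = -5 + (4*(E - 20) - 1*1)/2 = -5 + (4*(-20 + E) - 1)/2 = -5 + ((-80 + 4*E) - 1)/2 = -5 + (-81 + 4*E)/2 = -5 + (-81/2 + 2*E) = -91/2 + 2*E)
842*k(-6) = 842*(-91/2 + 2*(-6)) = 842*(-91/2 - 12) = 842*(-115/2) = -48415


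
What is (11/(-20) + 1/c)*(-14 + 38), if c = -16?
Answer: -147/10 ≈ -14.700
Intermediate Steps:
(11/(-20) + 1/c)*(-14 + 38) = (11/(-20) + 1/(-16))*(-14 + 38) = (11*(-1/20) + 1*(-1/16))*24 = (-11/20 - 1/16)*24 = -49/80*24 = -147/10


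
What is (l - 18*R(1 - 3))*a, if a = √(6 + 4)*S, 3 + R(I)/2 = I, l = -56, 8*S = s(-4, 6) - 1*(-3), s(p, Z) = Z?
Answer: 279*√10/2 ≈ 441.14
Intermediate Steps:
S = 9/8 (S = (6 - 1*(-3))/8 = (6 + 3)/8 = (⅛)*9 = 9/8 ≈ 1.1250)
R(I) = -6 + 2*I
a = 9*√10/8 (a = √(6 + 4)*(9/8) = √10*(9/8) = 9*√10/8 ≈ 3.5576)
(l - 18*R(1 - 3))*a = (-56 - 18*(-6 + 2*(1 - 3)))*(9*√10/8) = (-56 - 18*(-6 + 2*(-2)))*(9*√10/8) = (-56 - 18*(-6 - 4))*(9*√10/8) = (-56 - 18*(-10))*(9*√10/8) = (-56 + 180)*(9*√10/8) = 124*(9*√10/8) = 279*√10/2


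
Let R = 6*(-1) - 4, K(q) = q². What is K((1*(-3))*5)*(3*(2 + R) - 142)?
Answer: -37350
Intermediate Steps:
R = -10 (R = -6 - 4 = -10)
K((1*(-3))*5)*(3*(2 + R) - 142) = ((1*(-3))*5)²*(3*(2 - 10) - 142) = (-3*5)²*(3*(-8) - 142) = (-15)²*(-24 - 142) = 225*(-166) = -37350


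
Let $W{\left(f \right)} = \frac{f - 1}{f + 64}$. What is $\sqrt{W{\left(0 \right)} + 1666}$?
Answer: $\frac{3 \sqrt{11847}}{8} \approx 40.816$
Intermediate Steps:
$W{\left(f \right)} = \frac{-1 + f}{64 + f}$
$\sqrt{W{\left(0 \right)} + 1666} = \sqrt{\frac{-1 + 0}{64 + 0} + 1666} = \sqrt{\frac{1}{64} \left(-1\right) + 1666} = \sqrt{- \frac{1}{64} + 1666} = \sqrt{\frac{106623}{64}} = \frac{3 \sqrt{11847}}{8}$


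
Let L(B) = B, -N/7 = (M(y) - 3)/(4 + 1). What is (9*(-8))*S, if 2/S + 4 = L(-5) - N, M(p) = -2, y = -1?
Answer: 9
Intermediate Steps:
N = 7 (N = -7*(-2 - 3)/(4 + 1) = -(-35)/5 = -7*(-1) = 7)
S = -⅛ (S = 2/(-4 + (-5 - 1*7)) = 2/(-4 + (-5 - 7)) = 2/(-4 - 12) = 2/(-16) = 2*(-1/16) = -⅛ ≈ -0.12500)
(9*(-8))*S = (9*(-8))*(-⅛) = -72*(-⅛) = 9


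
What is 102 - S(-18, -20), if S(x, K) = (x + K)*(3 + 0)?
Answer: 216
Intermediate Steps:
S(x, K) = 3*K + 3*x (S(x, K) = (K + x)*3 = 3*K + 3*x)
102 - S(-18, -20) = 102 - (3*(-20) + 3*(-18)) = 102 - (-60 - 54) = 102 - 1*(-114) = 102 + 114 = 216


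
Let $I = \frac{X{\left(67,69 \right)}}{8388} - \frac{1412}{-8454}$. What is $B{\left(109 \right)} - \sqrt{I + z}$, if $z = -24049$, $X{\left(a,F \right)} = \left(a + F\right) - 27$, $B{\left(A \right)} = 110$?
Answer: $110 - \frac{i \sqrt{93310410605244247}}{1969782} \approx 110.0 - 155.08 i$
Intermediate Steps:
$X{\left(a,F \right)} = -27 + F + a$ ($X{\left(a,F \right)} = \left(F + a\right) - 27 = -27 + F + a$)
$I = \frac{2127557}{11818692}$ ($I = \frac{-27 + 69 + 67}{8388} - \frac{1412}{-8454} = 109 \cdot \frac{1}{8388} - - \frac{706}{4227} = \frac{109}{8388} + \frac{706}{4227} = \frac{2127557}{11818692} \approx 0.18002$)
$B{\left(109 \right)} - \sqrt{I + z} = 110 - \sqrt{\frac{2127557}{11818692} - 24049} = 110 - \sqrt{- \frac{284225596351}{11818692}} = 110 - \frac{i \sqrt{93310410605244247}}{1969782}$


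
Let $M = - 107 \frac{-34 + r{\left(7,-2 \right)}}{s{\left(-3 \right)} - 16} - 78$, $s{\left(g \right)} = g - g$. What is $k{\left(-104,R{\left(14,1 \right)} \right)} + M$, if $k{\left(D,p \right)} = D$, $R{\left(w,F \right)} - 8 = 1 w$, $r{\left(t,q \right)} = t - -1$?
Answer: $- \frac{2847}{8} \approx -355.88$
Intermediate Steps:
$r{\left(t,q \right)} = 1 + t$ ($r{\left(t,q \right)} = t + 1 = 1 + t$)
$R{\left(w,F \right)} = 8 + w$ ($R{\left(w,F \right)} = 8 + 1 w = 8 + w$)
$s{\left(g \right)} = 0$
$M = - \frac{2015}{8}$ ($M = - 107 \frac{-34 + \left(1 + 7\right)}{0 - 16} - 78 = - 107 \frac{-34 + 8}{-16} - 78 = - 107 \left(\left(-26\right) \left(- \frac{1}{16}\right)\right) - 78 = \left(-107\right) \frac{13}{8} - 78 = - \frac{1391}{8} - 78 = - \frac{2015}{8} \approx -251.88$)
$k{\left(-104,R{\left(14,1 \right)} \right)} + M = -104 - \frac{2015}{8} = - \frac{2847}{8}$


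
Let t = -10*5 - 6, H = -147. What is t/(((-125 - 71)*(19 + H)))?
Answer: -1/448 ≈ -0.0022321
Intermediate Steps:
t = -56 (t = -50 - 6 = -56)
t/(((-125 - 71)*(19 + H))) = -56*1/((-125 - 71)*(19 - 147)) = -56/((-196*(-128))) = -56/25088 = -56*1/25088 = -1/448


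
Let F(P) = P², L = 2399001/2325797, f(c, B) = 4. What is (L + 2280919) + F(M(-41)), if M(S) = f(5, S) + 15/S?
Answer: 8917684295611561/3909664757 ≈ 2.2809e+6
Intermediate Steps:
L = 2399001/2325797 (L = 2399001*(1/2325797) = 2399001/2325797 ≈ 1.0315)
M(S) = 4 + 15/S
(L + 2280919) + F(M(-41)) = (2399001/2325797 + 2280919) + (4 + 15/(-41))² = 5304956966444/2325797 + (4 + 15*(-1/41))² = 5304956966444/2325797 + (4 - 15/41)² = 5304956966444/2325797 + (149/41)² = 5304956966444/2325797 + 22201/1681 = 8917684295611561/3909664757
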